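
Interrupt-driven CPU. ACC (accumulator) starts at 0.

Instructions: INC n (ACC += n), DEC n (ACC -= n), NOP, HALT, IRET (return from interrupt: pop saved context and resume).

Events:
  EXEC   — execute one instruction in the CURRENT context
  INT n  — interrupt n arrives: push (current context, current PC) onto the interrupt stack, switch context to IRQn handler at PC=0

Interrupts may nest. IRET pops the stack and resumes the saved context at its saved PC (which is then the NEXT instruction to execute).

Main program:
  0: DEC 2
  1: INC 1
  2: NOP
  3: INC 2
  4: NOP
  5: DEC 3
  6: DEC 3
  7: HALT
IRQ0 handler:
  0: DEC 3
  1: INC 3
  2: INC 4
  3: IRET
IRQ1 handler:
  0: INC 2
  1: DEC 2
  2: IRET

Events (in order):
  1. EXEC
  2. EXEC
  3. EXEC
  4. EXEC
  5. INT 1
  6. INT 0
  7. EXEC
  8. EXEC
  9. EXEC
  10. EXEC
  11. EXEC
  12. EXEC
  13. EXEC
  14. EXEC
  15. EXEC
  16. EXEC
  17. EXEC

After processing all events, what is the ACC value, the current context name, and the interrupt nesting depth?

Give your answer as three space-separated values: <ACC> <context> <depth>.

Answer: -1 MAIN 0

Derivation:
Event 1 (EXEC): [MAIN] PC=0: DEC 2 -> ACC=-2
Event 2 (EXEC): [MAIN] PC=1: INC 1 -> ACC=-1
Event 3 (EXEC): [MAIN] PC=2: NOP
Event 4 (EXEC): [MAIN] PC=3: INC 2 -> ACC=1
Event 5 (INT 1): INT 1 arrives: push (MAIN, PC=4), enter IRQ1 at PC=0 (depth now 1)
Event 6 (INT 0): INT 0 arrives: push (IRQ1, PC=0), enter IRQ0 at PC=0 (depth now 2)
Event 7 (EXEC): [IRQ0] PC=0: DEC 3 -> ACC=-2
Event 8 (EXEC): [IRQ0] PC=1: INC 3 -> ACC=1
Event 9 (EXEC): [IRQ0] PC=2: INC 4 -> ACC=5
Event 10 (EXEC): [IRQ0] PC=3: IRET -> resume IRQ1 at PC=0 (depth now 1)
Event 11 (EXEC): [IRQ1] PC=0: INC 2 -> ACC=7
Event 12 (EXEC): [IRQ1] PC=1: DEC 2 -> ACC=5
Event 13 (EXEC): [IRQ1] PC=2: IRET -> resume MAIN at PC=4 (depth now 0)
Event 14 (EXEC): [MAIN] PC=4: NOP
Event 15 (EXEC): [MAIN] PC=5: DEC 3 -> ACC=2
Event 16 (EXEC): [MAIN] PC=6: DEC 3 -> ACC=-1
Event 17 (EXEC): [MAIN] PC=7: HALT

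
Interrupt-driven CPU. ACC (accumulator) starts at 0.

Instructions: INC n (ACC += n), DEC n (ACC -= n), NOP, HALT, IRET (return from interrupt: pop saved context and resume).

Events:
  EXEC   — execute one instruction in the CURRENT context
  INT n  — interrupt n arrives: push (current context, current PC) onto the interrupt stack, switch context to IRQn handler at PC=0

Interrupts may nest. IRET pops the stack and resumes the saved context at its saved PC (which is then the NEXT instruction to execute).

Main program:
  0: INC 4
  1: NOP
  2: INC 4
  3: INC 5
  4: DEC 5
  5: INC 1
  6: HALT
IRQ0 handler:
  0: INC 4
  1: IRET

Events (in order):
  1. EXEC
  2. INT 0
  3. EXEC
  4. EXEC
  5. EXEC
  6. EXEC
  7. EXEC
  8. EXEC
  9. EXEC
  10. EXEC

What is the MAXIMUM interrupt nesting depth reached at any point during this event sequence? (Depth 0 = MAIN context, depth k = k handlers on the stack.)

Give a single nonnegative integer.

Answer: 1

Derivation:
Event 1 (EXEC): [MAIN] PC=0: INC 4 -> ACC=4 [depth=0]
Event 2 (INT 0): INT 0 arrives: push (MAIN, PC=1), enter IRQ0 at PC=0 (depth now 1) [depth=1]
Event 3 (EXEC): [IRQ0] PC=0: INC 4 -> ACC=8 [depth=1]
Event 4 (EXEC): [IRQ0] PC=1: IRET -> resume MAIN at PC=1 (depth now 0) [depth=0]
Event 5 (EXEC): [MAIN] PC=1: NOP [depth=0]
Event 6 (EXEC): [MAIN] PC=2: INC 4 -> ACC=12 [depth=0]
Event 7 (EXEC): [MAIN] PC=3: INC 5 -> ACC=17 [depth=0]
Event 8 (EXEC): [MAIN] PC=4: DEC 5 -> ACC=12 [depth=0]
Event 9 (EXEC): [MAIN] PC=5: INC 1 -> ACC=13 [depth=0]
Event 10 (EXEC): [MAIN] PC=6: HALT [depth=0]
Max depth observed: 1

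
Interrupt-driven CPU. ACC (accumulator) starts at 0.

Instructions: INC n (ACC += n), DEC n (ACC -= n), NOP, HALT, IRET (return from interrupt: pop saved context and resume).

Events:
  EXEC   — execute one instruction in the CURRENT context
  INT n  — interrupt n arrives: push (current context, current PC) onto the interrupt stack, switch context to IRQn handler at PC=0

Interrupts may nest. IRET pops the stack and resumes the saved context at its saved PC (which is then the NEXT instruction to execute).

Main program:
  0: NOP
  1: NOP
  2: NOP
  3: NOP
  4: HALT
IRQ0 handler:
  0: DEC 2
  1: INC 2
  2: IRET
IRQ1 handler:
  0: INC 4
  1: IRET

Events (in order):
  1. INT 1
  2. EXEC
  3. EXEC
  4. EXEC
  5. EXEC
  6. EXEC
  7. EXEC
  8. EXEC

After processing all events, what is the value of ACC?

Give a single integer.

Answer: 4

Derivation:
Event 1 (INT 1): INT 1 arrives: push (MAIN, PC=0), enter IRQ1 at PC=0 (depth now 1)
Event 2 (EXEC): [IRQ1] PC=0: INC 4 -> ACC=4
Event 3 (EXEC): [IRQ1] PC=1: IRET -> resume MAIN at PC=0 (depth now 0)
Event 4 (EXEC): [MAIN] PC=0: NOP
Event 5 (EXEC): [MAIN] PC=1: NOP
Event 6 (EXEC): [MAIN] PC=2: NOP
Event 7 (EXEC): [MAIN] PC=3: NOP
Event 8 (EXEC): [MAIN] PC=4: HALT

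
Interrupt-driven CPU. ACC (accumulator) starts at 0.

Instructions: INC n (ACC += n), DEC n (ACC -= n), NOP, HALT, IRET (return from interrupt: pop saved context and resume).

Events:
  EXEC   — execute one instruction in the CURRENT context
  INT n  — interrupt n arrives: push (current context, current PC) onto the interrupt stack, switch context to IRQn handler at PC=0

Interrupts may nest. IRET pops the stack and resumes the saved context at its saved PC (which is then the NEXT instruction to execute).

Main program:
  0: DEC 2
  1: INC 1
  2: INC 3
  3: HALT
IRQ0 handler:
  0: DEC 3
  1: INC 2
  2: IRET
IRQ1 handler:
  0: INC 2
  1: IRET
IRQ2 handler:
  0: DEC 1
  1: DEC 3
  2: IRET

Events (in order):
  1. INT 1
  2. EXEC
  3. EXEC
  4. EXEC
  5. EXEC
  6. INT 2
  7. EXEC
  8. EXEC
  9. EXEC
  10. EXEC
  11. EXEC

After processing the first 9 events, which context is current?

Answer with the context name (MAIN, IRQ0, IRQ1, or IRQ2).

Answer: MAIN

Derivation:
Event 1 (INT 1): INT 1 arrives: push (MAIN, PC=0), enter IRQ1 at PC=0 (depth now 1)
Event 2 (EXEC): [IRQ1] PC=0: INC 2 -> ACC=2
Event 3 (EXEC): [IRQ1] PC=1: IRET -> resume MAIN at PC=0 (depth now 0)
Event 4 (EXEC): [MAIN] PC=0: DEC 2 -> ACC=0
Event 5 (EXEC): [MAIN] PC=1: INC 1 -> ACC=1
Event 6 (INT 2): INT 2 arrives: push (MAIN, PC=2), enter IRQ2 at PC=0 (depth now 1)
Event 7 (EXEC): [IRQ2] PC=0: DEC 1 -> ACC=0
Event 8 (EXEC): [IRQ2] PC=1: DEC 3 -> ACC=-3
Event 9 (EXEC): [IRQ2] PC=2: IRET -> resume MAIN at PC=2 (depth now 0)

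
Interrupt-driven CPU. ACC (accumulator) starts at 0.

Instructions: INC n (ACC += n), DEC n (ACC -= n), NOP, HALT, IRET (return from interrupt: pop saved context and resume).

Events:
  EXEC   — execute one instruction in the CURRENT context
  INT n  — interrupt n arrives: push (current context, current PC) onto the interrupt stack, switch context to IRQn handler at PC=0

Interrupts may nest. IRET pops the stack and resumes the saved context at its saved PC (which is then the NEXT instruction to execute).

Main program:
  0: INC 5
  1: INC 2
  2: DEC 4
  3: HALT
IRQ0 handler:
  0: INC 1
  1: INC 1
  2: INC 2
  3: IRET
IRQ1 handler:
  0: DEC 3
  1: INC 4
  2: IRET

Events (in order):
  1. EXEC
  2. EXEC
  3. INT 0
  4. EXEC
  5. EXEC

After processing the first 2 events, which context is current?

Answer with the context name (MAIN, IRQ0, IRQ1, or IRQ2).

Event 1 (EXEC): [MAIN] PC=0: INC 5 -> ACC=5
Event 2 (EXEC): [MAIN] PC=1: INC 2 -> ACC=7

Answer: MAIN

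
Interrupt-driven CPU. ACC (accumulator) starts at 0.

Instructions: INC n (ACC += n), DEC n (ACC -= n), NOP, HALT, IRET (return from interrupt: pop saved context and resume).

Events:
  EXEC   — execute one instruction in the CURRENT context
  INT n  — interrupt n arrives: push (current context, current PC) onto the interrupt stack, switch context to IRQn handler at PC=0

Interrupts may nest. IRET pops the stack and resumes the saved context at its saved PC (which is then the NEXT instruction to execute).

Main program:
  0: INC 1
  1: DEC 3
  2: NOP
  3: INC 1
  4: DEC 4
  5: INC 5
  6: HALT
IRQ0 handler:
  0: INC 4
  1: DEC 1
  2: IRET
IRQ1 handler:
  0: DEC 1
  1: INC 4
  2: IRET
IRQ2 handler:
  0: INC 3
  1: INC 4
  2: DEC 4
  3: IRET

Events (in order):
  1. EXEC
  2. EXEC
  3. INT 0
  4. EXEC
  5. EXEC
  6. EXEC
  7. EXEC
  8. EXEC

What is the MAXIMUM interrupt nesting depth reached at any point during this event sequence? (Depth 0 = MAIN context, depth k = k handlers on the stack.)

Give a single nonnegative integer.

Event 1 (EXEC): [MAIN] PC=0: INC 1 -> ACC=1 [depth=0]
Event 2 (EXEC): [MAIN] PC=1: DEC 3 -> ACC=-2 [depth=0]
Event 3 (INT 0): INT 0 arrives: push (MAIN, PC=2), enter IRQ0 at PC=0 (depth now 1) [depth=1]
Event 4 (EXEC): [IRQ0] PC=0: INC 4 -> ACC=2 [depth=1]
Event 5 (EXEC): [IRQ0] PC=1: DEC 1 -> ACC=1 [depth=1]
Event 6 (EXEC): [IRQ0] PC=2: IRET -> resume MAIN at PC=2 (depth now 0) [depth=0]
Event 7 (EXEC): [MAIN] PC=2: NOP [depth=0]
Event 8 (EXEC): [MAIN] PC=3: INC 1 -> ACC=2 [depth=0]
Max depth observed: 1

Answer: 1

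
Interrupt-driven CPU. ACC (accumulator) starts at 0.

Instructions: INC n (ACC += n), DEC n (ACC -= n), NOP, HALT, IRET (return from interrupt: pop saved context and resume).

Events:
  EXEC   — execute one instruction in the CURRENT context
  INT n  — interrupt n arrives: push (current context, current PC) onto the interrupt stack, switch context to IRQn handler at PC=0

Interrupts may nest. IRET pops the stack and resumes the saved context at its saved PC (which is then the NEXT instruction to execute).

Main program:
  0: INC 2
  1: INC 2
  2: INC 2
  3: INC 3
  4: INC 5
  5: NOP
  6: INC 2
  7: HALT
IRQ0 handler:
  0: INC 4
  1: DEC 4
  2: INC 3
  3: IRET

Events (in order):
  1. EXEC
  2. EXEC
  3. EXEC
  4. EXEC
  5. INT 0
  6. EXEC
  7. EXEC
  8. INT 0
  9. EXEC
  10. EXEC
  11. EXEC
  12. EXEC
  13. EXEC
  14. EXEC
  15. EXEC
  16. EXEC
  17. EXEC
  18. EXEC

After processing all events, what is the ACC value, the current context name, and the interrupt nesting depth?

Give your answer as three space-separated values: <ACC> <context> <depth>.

Answer: 22 MAIN 0

Derivation:
Event 1 (EXEC): [MAIN] PC=0: INC 2 -> ACC=2
Event 2 (EXEC): [MAIN] PC=1: INC 2 -> ACC=4
Event 3 (EXEC): [MAIN] PC=2: INC 2 -> ACC=6
Event 4 (EXEC): [MAIN] PC=3: INC 3 -> ACC=9
Event 5 (INT 0): INT 0 arrives: push (MAIN, PC=4), enter IRQ0 at PC=0 (depth now 1)
Event 6 (EXEC): [IRQ0] PC=0: INC 4 -> ACC=13
Event 7 (EXEC): [IRQ0] PC=1: DEC 4 -> ACC=9
Event 8 (INT 0): INT 0 arrives: push (IRQ0, PC=2), enter IRQ0 at PC=0 (depth now 2)
Event 9 (EXEC): [IRQ0] PC=0: INC 4 -> ACC=13
Event 10 (EXEC): [IRQ0] PC=1: DEC 4 -> ACC=9
Event 11 (EXEC): [IRQ0] PC=2: INC 3 -> ACC=12
Event 12 (EXEC): [IRQ0] PC=3: IRET -> resume IRQ0 at PC=2 (depth now 1)
Event 13 (EXEC): [IRQ0] PC=2: INC 3 -> ACC=15
Event 14 (EXEC): [IRQ0] PC=3: IRET -> resume MAIN at PC=4 (depth now 0)
Event 15 (EXEC): [MAIN] PC=4: INC 5 -> ACC=20
Event 16 (EXEC): [MAIN] PC=5: NOP
Event 17 (EXEC): [MAIN] PC=6: INC 2 -> ACC=22
Event 18 (EXEC): [MAIN] PC=7: HALT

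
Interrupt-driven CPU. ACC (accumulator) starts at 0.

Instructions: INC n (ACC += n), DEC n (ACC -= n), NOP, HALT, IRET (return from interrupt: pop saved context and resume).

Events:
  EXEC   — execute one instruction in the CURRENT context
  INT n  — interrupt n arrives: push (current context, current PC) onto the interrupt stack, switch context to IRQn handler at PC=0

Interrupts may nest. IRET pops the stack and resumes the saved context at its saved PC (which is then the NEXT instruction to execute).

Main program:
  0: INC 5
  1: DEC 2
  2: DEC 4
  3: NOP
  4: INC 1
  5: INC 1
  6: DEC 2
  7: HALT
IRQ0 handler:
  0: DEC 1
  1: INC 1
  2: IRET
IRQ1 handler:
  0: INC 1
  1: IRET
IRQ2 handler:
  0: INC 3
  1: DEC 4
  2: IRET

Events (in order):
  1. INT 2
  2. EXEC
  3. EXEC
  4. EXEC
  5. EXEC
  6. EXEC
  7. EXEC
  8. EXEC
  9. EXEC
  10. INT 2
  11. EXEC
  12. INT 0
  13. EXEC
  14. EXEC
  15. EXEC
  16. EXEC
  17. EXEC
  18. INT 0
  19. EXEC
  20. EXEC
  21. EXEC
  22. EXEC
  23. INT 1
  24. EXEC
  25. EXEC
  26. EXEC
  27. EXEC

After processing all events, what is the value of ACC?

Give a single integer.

Event 1 (INT 2): INT 2 arrives: push (MAIN, PC=0), enter IRQ2 at PC=0 (depth now 1)
Event 2 (EXEC): [IRQ2] PC=0: INC 3 -> ACC=3
Event 3 (EXEC): [IRQ2] PC=1: DEC 4 -> ACC=-1
Event 4 (EXEC): [IRQ2] PC=2: IRET -> resume MAIN at PC=0 (depth now 0)
Event 5 (EXEC): [MAIN] PC=0: INC 5 -> ACC=4
Event 6 (EXEC): [MAIN] PC=1: DEC 2 -> ACC=2
Event 7 (EXEC): [MAIN] PC=2: DEC 4 -> ACC=-2
Event 8 (EXEC): [MAIN] PC=3: NOP
Event 9 (EXEC): [MAIN] PC=4: INC 1 -> ACC=-1
Event 10 (INT 2): INT 2 arrives: push (MAIN, PC=5), enter IRQ2 at PC=0 (depth now 1)
Event 11 (EXEC): [IRQ2] PC=0: INC 3 -> ACC=2
Event 12 (INT 0): INT 0 arrives: push (IRQ2, PC=1), enter IRQ0 at PC=0 (depth now 2)
Event 13 (EXEC): [IRQ0] PC=0: DEC 1 -> ACC=1
Event 14 (EXEC): [IRQ0] PC=1: INC 1 -> ACC=2
Event 15 (EXEC): [IRQ0] PC=2: IRET -> resume IRQ2 at PC=1 (depth now 1)
Event 16 (EXEC): [IRQ2] PC=1: DEC 4 -> ACC=-2
Event 17 (EXEC): [IRQ2] PC=2: IRET -> resume MAIN at PC=5 (depth now 0)
Event 18 (INT 0): INT 0 arrives: push (MAIN, PC=5), enter IRQ0 at PC=0 (depth now 1)
Event 19 (EXEC): [IRQ0] PC=0: DEC 1 -> ACC=-3
Event 20 (EXEC): [IRQ0] PC=1: INC 1 -> ACC=-2
Event 21 (EXEC): [IRQ0] PC=2: IRET -> resume MAIN at PC=5 (depth now 0)
Event 22 (EXEC): [MAIN] PC=5: INC 1 -> ACC=-1
Event 23 (INT 1): INT 1 arrives: push (MAIN, PC=6), enter IRQ1 at PC=0 (depth now 1)
Event 24 (EXEC): [IRQ1] PC=0: INC 1 -> ACC=0
Event 25 (EXEC): [IRQ1] PC=1: IRET -> resume MAIN at PC=6 (depth now 0)
Event 26 (EXEC): [MAIN] PC=6: DEC 2 -> ACC=-2
Event 27 (EXEC): [MAIN] PC=7: HALT

Answer: -2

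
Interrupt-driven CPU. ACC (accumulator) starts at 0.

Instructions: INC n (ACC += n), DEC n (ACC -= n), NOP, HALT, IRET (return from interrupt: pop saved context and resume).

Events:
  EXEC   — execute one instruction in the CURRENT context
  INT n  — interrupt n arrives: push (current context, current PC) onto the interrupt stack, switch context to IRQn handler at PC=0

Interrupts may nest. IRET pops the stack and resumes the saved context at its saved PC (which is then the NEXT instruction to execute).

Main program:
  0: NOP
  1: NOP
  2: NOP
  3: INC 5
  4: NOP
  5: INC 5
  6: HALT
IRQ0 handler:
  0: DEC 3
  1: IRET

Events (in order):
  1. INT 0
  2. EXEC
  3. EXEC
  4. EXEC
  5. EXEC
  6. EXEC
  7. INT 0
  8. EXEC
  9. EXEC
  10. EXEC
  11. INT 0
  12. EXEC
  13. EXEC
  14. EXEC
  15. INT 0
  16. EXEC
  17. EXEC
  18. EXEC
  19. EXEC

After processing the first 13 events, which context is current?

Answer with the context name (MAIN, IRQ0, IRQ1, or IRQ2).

Answer: MAIN

Derivation:
Event 1 (INT 0): INT 0 arrives: push (MAIN, PC=0), enter IRQ0 at PC=0 (depth now 1)
Event 2 (EXEC): [IRQ0] PC=0: DEC 3 -> ACC=-3
Event 3 (EXEC): [IRQ0] PC=1: IRET -> resume MAIN at PC=0 (depth now 0)
Event 4 (EXEC): [MAIN] PC=0: NOP
Event 5 (EXEC): [MAIN] PC=1: NOP
Event 6 (EXEC): [MAIN] PC=2: NOP
Event 7 (INT 0): INT 0 arrives: push (MAIN, PC=3), enter IRQ0 at PC=0 (depth now 1)
Event 8 (EXEC): [IRQ0] PC=0: DEC 3 -> ACC=-6
Event 9 (EXEC): [IRQ0] PC=1: IRET -> resume MAIN at PC=3 (depth now 0)
Event 10 (EXEC): [MAIN] PC=3: INC 5 -> ACC=-1
Event 11 (INT 0): INT 0 arrives: push (MAIN, PC=4), enter IRQ0 at PC=0 (depth now 1)
Event 12 (EXEC): [IRQ0] PC=0: DEC 3 -> ACC=-4
Event 13 (EXEC): [IRQ0] PC=1: IRET -> resume MAIN at PC=4 (depth now 0)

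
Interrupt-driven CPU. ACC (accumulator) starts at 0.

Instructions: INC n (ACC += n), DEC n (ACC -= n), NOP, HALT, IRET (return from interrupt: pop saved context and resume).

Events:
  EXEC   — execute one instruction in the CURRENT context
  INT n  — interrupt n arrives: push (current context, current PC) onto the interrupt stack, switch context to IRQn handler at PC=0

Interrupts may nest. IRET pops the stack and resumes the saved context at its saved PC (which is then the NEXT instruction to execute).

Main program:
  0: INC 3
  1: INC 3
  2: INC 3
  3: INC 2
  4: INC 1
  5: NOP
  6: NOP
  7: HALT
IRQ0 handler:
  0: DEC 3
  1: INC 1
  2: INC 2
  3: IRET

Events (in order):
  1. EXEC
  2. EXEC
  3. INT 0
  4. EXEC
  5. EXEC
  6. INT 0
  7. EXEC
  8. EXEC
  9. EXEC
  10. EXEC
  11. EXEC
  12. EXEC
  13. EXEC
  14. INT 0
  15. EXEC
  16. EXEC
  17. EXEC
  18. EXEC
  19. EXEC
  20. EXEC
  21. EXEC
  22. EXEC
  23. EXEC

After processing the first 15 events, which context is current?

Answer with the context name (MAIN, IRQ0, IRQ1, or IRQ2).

Answer: IRQ0

Derivation:
Event 1 (EXEC): [MAIN] PC=0: INC 3 -> ACC=3
Event 2 (EXEC): [MAIN] PC=1: INC 3 -> ACC=6
Event 3 (INT 0): INT 0 arrives: push (MAIN, PC=2), enter IRQ0 at PC=0 (depth now 1)
Event 4 (EXEC): [IRQ0] PC=0: DEC 3 -> ACC=3
Event 5 (EXEC): [IRQ0] PC=1: INC 1 -> ACC=4
Event 6 (INT 0): INT 0 arrives: push (IRQ0, PC=2), enter IRQ0 at PC=0 (depth now 2)
Event 7 (EXEC): [IRQ0] PC=0: DEC 3 -> ACC=1
Event 8 (EXEC): [IRQ0] PC=1: INC 1 -> ACC=2
Event 9 (EXEC): [IRQ0] PC=2: INC 2 -> ACC=4
Event 10 (EXEC): [IRQ0] PC=3: IRET -> resume IRQ0 at PC=2 (depth now 1)
Event 11 (EXEC): [IRQ0] PC=2: INC 2 -> ACC=6
Event 12 (EXEC): [IRQ0] PC=3: IRET -> resume MAIN at PC=2 (depth now 0)
Event 13 (EXEC): [MAIN] PC=2: INC 3 -> ACC=9
Event 14 (INT 0): INT 0 arrives: push (MAIN, PC=3), enter IRQ0 at PC=0 (depth now 1)
Event 15 (EXEC): [IRQ0] PC=0: DEC 3 -> ACC=6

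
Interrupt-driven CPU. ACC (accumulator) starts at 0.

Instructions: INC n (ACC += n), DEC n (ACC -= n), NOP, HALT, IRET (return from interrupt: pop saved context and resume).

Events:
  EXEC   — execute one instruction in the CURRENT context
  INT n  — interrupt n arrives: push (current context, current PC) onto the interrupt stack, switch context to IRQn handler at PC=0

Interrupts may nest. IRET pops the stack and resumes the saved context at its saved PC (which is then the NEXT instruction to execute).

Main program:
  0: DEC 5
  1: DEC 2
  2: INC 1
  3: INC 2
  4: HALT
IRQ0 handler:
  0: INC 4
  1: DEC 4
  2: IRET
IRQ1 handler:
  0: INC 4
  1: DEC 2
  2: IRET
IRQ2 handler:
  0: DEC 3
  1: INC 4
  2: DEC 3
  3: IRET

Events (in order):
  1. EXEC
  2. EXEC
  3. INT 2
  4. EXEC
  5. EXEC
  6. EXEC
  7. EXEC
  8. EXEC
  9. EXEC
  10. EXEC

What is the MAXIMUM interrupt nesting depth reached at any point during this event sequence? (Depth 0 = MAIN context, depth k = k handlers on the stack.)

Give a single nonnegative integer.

Event 1 (EXEC): [MAIN] PC=0: DEC 5 -> ACC=-5 [depth=0]
Event 2 (EXEC): [MAIN] PC=1: DEC 2 -> ACC=-7 [depth=0]
Event 3 (INT 2): INT 2 arrives: push (MAIN, PC=2), enter IRQ2 at PC=0 (depth now 1) [depth=1]
Event 4 (EXEC): [IRQ2] PC=0: DEC 3 -> ACC=-10 [depth=1]
Event 5 (EXEC): [IRQ2] PC=1: INC 4 -> ACC=-6 [depth=1]
Event 6 (EXEC): [IRQ2] PC=2: DEC 3 -> ACC=-9 [depth=1]
Event 7 (EXEC): [IRQ2] PC=3: IRET -> resume MAIN at PC=2 (depth now 0) [depth=0]
Event 8 (EXEC): [MAIN] PC=2: INC 1 -> ACC=-8 [depth=0]
Event 9 (EXEC): [MAIN] PC=3: INC 2 -> ACC=-6 [depth=0]
Event 10 (EXEC): [MAIN] PC=4: HALT [depth=0]
Max depth observed: 1

Answer: 1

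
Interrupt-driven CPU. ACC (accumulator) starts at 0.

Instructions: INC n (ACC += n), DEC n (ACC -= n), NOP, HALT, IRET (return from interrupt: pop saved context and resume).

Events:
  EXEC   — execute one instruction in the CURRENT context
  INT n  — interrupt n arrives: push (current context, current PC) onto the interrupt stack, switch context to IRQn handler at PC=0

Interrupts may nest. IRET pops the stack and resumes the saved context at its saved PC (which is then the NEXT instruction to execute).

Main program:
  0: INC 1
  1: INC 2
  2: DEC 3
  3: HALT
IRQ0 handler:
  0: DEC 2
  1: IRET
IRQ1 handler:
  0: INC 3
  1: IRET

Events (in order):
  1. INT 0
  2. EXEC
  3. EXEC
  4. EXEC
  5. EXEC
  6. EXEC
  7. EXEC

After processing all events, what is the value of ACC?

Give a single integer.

Answer: -2

Derivation:
Event 1 (INT 0): INT 0 arrives: push (MAIN, PC=0), enter IRQ0 at PC=0 (depth now 1)
Event 2 (EXEC): [IRQ0] PC=0: DEC 2 -> ACC=-2
Event 3 (EXEC): [IRQ0] PC=1: IRET -> resume MAIN at PC=0 (depth now 0)
Event 4 (EXEC): [MAIN] PC=0: INC 1 -> ACC=-1
Event 5 (EXEC): [MAIN] PC=1: INC 2 -> ACC=1
Event 6 (EXEC): [MAIN] PC=2: DEC 3 -> ACC=-2
Event 7 (EXEC): [MAIN] PC=3: HALT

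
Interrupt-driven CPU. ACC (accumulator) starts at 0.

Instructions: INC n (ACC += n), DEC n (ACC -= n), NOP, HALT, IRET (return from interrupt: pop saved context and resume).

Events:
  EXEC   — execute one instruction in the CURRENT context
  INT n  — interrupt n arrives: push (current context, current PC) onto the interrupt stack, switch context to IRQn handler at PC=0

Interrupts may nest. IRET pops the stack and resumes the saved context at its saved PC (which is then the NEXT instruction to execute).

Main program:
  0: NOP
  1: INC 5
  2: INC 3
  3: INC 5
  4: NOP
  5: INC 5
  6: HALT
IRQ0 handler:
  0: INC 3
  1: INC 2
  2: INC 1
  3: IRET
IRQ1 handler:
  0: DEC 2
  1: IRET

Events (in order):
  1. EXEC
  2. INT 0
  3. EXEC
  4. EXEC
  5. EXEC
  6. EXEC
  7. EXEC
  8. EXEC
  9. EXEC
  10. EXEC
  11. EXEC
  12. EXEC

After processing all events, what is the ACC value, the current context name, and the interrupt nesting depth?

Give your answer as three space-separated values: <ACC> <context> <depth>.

Event 1 (EXEC): [MAIN] PC=0: NOP
Event 2 (INT 0): INT 0 arrives: push (MAIN, PC=1), enter IRQ0 at PC=0 (depth now 1)
Event 3 (EXEC): [IRQ0] PC=0: INC 3 -> ACC=3
Event 4 (EXEC): [IRQ0] PC=1: INC 2 -> ACC=5
Event 5 (EXEC): [IRQ0] PC=2: INC 1 -> ACC=6
Event 6 (EXEC): [IRQ0] PC=3: IRET -> resume MAIN at PC=1 (depth now 0)
Event 7 (EXEC): [MAIN] PC=1: INC 5 -> ACC=11
Event 8 (EXEC): [MAIN] PC=2: INC 3 -> ACC=14
Event 9 (EXEC): [MAIN] PC=3: INC 5 -> ACC=19
Event 10 (EXEC): [MAIN] PC=4: NOP
Event 11 (EXEC): [MAIN] PC=5: INC 5 -> ACC=24
Event 12 (EXEC): [MAIN] PC=6: HALT

Answer: 24 MAIN 0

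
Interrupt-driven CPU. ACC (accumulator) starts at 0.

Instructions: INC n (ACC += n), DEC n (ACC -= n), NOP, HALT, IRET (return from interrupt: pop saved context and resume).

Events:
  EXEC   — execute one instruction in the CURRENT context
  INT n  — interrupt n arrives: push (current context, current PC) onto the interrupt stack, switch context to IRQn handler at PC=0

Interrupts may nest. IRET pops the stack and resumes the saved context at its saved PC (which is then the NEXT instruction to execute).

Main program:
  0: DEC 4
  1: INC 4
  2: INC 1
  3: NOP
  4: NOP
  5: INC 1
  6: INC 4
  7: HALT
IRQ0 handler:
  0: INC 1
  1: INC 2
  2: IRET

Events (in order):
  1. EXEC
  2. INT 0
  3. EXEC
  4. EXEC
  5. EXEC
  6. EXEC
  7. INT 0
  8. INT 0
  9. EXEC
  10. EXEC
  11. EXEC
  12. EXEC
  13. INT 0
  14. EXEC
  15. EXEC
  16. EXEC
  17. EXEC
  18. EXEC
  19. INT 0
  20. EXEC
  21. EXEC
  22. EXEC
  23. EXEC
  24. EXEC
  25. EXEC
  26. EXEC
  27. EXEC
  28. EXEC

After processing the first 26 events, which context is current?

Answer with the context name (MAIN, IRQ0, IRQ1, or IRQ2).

Event 1 (EXEC): [MAIN] PC=0: DEC 4 -> ACC=-4
Event 2 (INT 0): INT 0 arrives: push (MAIN, PC=1), enter IRQ0 at PC=0 (depth now 1)
Event 3 (EXEC): [IRQ0] PC=0: INC 1 -> ACC=-3
Event 4 (EXEC): [IRQ0] PC=1: INC 2 -> ACC=-1
Event 5 (EXEC): [IRQ0] PC=2: IRET -> resume MAIN at PC=1 (depth now 0)
Event 6 (EXEC): [MAIN] PC=1: INC 4 -> ACC=3
Event 7 (INT 0): INT 0 arrives: push (MAIN, PC=2), enter IRQ0 at PC=0 (depth now 1)
Event 8 (INT 0): INT 0 arrives: push (IRQ0, PC=0), enter IRQ0 at PC=0 (depth now 2)
Event 9 (EXEC): [IRQ0] PC=0: INC 1 -> ACC=4
Event 10 (EXEC): [IRQ0] PC=1: INC 2 -> ACC=6
Event 11 (EXEC): [IRQ0] PC=2: IRET -> resume IRQ0 at PC=0 (depth now 1)
Event 12 (EXEC): [IRQ0] PC=0: INC 1 -> ACC=7
Event 13 (INT 0): INT 0 arrives: push (IRQ0, PC=1), enter IRQ0 at PC=0 (depth now 2)
Event 14 (EXEC): [IRQ0] PC=0: INC 1 -> ACC=8
Event 15 (EXEC): [IRQ0] PC=1: INC 2 -> ACC=10
Event 16 (EXEC): [IRQ0] PC=2: IRET -> resume IRQ0 at PC=1 (depth now 1)
Event 17 (EXEC): [IRQ0] PC=1: INC 2 -> ACC=12
Event 18 (EXEC): [IRQ0] PC=2: IRET -> resume MAIN at PC=2 (depth now 0)
Event 19 (INT 0): INT 0 arrives: push (MAIN, PC=2), enter IRQ0 at PC=0 (depth now 1)
Event 20 (EXEC): [IRQ0] PC=0: INC 1 -> ACC=13
Event 21 (EXEC): [IRQ0] PC=1: INC 2 -> ACC=15
Event 22 (EXEC): [IRQ0] PC=2: IRET -> resume MAIN at PC=2 (depth now 0)
Event 23 (EXEC): [MAIN] PC=2: INC 1 -> ACC=16
Event 24 (EXEC): [MAIN] PC=3: NOP
Event 25 (EXEC): [MAIN] PC=4: NOP
Event 26 (EXEC): [MAIN] PC=5: INC 1 -> ACC=17

Answer: MAIN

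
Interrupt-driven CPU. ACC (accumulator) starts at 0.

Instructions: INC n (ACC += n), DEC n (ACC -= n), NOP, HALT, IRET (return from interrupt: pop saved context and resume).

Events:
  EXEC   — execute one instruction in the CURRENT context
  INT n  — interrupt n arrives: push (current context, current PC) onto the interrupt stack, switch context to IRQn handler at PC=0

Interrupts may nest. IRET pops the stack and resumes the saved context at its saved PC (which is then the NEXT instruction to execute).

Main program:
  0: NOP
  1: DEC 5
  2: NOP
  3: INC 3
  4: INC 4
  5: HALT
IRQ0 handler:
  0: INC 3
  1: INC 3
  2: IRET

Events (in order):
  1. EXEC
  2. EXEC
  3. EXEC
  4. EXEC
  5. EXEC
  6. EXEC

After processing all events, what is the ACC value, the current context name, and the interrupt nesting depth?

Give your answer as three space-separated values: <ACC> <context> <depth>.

Answer: 2 MAIN 0

Derivation:
Event 1 (EXEC): [MAIN] PC=0: NOP
Event 2 (EXEC): [MAIN] PC=1: DEC 5 -> ACC=-5
Event 3 (EXEC): [MAIN] PC=2: NOP
Event 4 (EXEC): [MAIN] PC=3: INC 3 -> ACC=-2
Event 5 (EXEC): [MAIN] PC=4: INC 4 -> ACC=2
Event 6 (EXEC): [MAIN] PC=5: HALT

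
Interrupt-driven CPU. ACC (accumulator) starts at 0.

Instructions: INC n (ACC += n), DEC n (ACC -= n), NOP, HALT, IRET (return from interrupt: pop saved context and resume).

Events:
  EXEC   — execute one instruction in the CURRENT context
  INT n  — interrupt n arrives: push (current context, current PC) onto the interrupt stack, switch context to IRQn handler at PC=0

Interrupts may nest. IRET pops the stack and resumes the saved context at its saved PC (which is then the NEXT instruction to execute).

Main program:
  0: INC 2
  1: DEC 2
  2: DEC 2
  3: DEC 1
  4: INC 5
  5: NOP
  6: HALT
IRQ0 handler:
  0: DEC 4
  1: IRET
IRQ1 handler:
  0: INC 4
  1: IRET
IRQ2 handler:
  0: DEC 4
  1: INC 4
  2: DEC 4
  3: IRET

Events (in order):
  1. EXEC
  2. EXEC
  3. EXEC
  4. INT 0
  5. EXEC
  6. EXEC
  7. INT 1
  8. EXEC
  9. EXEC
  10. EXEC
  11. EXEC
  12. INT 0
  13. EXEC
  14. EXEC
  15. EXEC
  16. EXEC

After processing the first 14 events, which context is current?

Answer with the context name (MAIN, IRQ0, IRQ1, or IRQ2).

Answer: MAIN

Derivation:
Event 1 (EXEC): [MAIN] PC=0: INC 2 -> ACC=2
Event 2 (EXEC): [MAIN] PC=1: DEC 2 -> ACC=0
Event 3 (EXEC): [MAIN] PC=2: DEC 2 -> ACC=-2
Event 4 (INT 0): INT 0 arrives: push (MAIN, PC=3), enter IRQ0 at PC=0 (depth now 1)
Event 5 (EXEC): [IRQ0] PC=0: DEC 4 -> ACC=-6
Event 6 (EXEC): [IRQ0] PC=1: IRET -> resume MAIN at PC=3 (depth now 0)
Event 7 (INT 1): INT 1 arrives: push (MAIN, PC=3), enter IRQ1 at PC=0 (depth now 1)
Event 8 (EXEC): [IRQ1] PC=0: INC 4 -> ACC=-2
Event 9 (EXEC): [IRQ1] PC=1: IRET -> resume MAIN at PC=3 (depth now 0)
Event 10 (EXEC): [MAIN] PC=3: DEC 1 -> ACC=-3
Event 11 (EXEC): [MAIN] PC=4: INC 5 -> ACC=2
Event 12 (INT 0): INT 0 arrives: push (MAIN, PC=5), enter IRQ0 at PC=0 (depth now 1)
Event 13 (EXEC): [IRQ0] PC=0: DEC 4 -> ACC=-2
Event 14 (EXEC): [IRQ0] PC=1: IRET -> resume MAIN at PC=5 (depth now 0)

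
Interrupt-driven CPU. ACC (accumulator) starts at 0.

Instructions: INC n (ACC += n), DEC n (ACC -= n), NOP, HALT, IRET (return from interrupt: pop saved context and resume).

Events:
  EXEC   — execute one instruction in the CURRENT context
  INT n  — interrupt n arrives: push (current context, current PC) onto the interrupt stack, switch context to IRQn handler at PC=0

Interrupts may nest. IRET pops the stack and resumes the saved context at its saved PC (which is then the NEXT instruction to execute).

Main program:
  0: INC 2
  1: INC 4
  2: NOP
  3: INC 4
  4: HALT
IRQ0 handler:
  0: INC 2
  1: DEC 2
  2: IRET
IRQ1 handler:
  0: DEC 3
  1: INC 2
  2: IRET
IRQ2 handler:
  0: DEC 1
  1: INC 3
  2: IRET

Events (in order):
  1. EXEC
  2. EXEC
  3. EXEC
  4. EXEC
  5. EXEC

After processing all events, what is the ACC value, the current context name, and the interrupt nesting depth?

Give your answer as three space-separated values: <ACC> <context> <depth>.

Answer: 10 MAIN 0

Derivation:
Event 1 (EXEC): [MAIN] PC=0: INC 2 -> ACC=2
Event 2 (EXEC): [MAIN] PC=1: INC 4 -> ACC=6
Event 3 (EXEC): [MAIN] PC=2: NOP
Event 4 (EXEC): [MAIN] PC=3: INC 4 -> ACC=10
Event 5 (EXEC): [MAIN] PC=4: HALT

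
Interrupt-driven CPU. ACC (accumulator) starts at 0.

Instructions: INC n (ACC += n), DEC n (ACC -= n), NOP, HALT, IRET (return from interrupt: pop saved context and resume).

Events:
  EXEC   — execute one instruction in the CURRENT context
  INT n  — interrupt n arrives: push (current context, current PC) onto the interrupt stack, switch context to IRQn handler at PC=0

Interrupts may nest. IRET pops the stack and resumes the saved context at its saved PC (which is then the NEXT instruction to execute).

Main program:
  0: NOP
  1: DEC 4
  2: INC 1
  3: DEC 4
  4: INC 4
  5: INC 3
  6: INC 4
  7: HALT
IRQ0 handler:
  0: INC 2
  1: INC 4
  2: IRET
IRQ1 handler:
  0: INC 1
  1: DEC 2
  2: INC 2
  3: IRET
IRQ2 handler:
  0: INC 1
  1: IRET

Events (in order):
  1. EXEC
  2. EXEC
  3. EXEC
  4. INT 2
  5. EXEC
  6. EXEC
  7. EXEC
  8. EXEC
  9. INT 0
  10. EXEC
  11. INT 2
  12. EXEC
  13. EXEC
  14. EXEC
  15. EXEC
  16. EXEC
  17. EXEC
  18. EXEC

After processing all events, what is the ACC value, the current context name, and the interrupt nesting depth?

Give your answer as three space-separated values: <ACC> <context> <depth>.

Answer: 12 MAIN 0

Derivation:
Event 1 (EXEC): [MAIN] PC=0: NOP
Event 2 (EXEC): [MAIN] PC=1: DEC 4 -> ACC=-4
Event 3 (EXEC): [MAIN] PC=2: INC 1 -> ACC=-3
Event 4 (INT 2): INT 2 arrives: push (MAIN, PC=3), enter IRQ2 at PC=0 (depth now 1)
Event 5 (EXEC): [IRQ2] PC=0: INC 1 -> ACC=-2
Event 6 (EXEC): [IRQ2] PC=1: IRET -> resume MAIN at PC=3 (depth now 0)
Event 7 (EXEC): [MAIN] PC=3: DEC 4 -> ACC=-6
Event 8 (EXEC): [MAIN] PC=4: INC 4 -> ACC=-2
Event 9 (INT 0): INT 0 arrives: push (MAIN, PC=5), enter IRQ0 at PC=0 (depth now 1)
Event 10 (EXEC): [IRQ0] PC=0: INC 2 -> ACC=0
Event 11 (INT 2): INT 2 arrives: push (IRQ0, PC=1), enter IRQ2 at PC=0 (depth now 2)
Event 12 (EXEC): [IRQ2] PC=0: INC 1 -> ACC=1
Event 13 (EXEC): [IRQ2] PC=1: IRET -> resume IRQ0 at PC=1 (depth now 1)
Event 14 (EXEC): [IRQ0] PC=1: INC 4 -> ACC=5
Event 15 (EXEC): [IRQ0] PC=2: IRET -> resume MAIN at PC=5 (depth now 0)
Event 16 (EXEC): [MAIN] PC=5: INC 3 -> ACC=8
Event 17 (EXEC): [MAIN] PC=6: INC 4 -> ACC=12
Event 18 (EXEC): [MAIN] PC=7: HALT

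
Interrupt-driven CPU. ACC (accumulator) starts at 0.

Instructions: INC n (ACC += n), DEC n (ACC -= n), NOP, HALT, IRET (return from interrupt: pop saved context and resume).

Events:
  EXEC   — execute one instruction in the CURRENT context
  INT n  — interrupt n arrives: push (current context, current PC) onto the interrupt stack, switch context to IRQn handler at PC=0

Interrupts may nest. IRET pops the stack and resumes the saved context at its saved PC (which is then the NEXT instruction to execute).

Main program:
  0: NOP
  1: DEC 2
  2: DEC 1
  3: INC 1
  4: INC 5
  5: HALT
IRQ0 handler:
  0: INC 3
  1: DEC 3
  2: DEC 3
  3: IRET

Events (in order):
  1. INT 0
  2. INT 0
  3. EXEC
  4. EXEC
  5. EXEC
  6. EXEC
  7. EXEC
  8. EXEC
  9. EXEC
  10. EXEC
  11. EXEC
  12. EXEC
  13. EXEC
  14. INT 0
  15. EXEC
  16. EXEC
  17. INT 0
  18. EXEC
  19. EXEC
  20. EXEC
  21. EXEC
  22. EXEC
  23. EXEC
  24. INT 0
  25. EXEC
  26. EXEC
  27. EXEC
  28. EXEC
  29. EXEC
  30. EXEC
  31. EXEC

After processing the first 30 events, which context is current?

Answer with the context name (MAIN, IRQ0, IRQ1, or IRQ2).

Answer: MAIN

Derivation:
Event 1 (INT 0): INT 0 arrives: push (MAIN, PC=0), enter IRQ0 at PC=0 (depth now 1)
Event 2 (INT 0): INT 0 arrives: push (IRQ0, PC=0), enter IRQ0 at PC=0 (depth now 2)
Event 3 (EXEC): [IRQ0] PC=0: INC 3 -> ACC=3
Event 4 (EXEC): [IRQ0] PC=1: DEC 3 -> ACC=0
Event 5 (EXEC): [IRQ0] PC=2: DEC 3 -> ACC=-3
Event 6 (EXEC): [IRQ0] PC=3: IRET -> resume IRQ0 at PC=0 (depth now 1)
Event 7 (EXEC): [IRQ0] PC=0: INC 3 -> ACC=0
Event 8 (EXEC): [IRQ0] PC=1: DEC 3 -> ACC=-3
Event 9 (EXEC): [IRQ0] PC=2: DEC 3 -> ACC=-6
Event 10 (EXEC): [IRQ0] PC=3: IRET -> resume MAIN at PC=0 (depth now 0)
Event 11 (EXEC): [MAIN] PC=0: NOP
Event 12 (EXEC): [MAIN] PC=1: DEC 2 -> ACC=-8
Event 13 (EXEC): [MAIN] PC=2: DEC 1 -> ACC=-9
Event 14 (INT 0): INT 0 arrives: push (MAIN, PC=3), enter IRQ0 at PC=0 (depth now 1)
Event 15 (EXEC): [IRQ0] PC=0: INC 3 -> ACC=-6
Event 16 (EXEC): [IRQ0] PC=1: DEC 3 -> ACC=-9
Event 17 (INT 0): INT 0 arrives: push (IRQ0, PC=2), enter IRQ0 at PC=0 (depth now 2)
Event 18 (EXEC): [IRQ0] PC=0: INC 3 -> ACC=-6
Event 19 (EXEC): [IRQ0] PC=1: DEC 3 -> ACC=-9
Event 20 (EXEC): [IRQ0] PC=2: DEC 3 -> ACC=-12
Event 21 (EXEC): [IRQ0] PC=3: IRET -> resume IRQ0 at PC=2 (depth now 1)
Event 22 (EXEC): [IRQ0] PC=2: DEC 3 -> ACC=-15
Event 23 (EXEC): [IRQ0] PC=3: IRET -> resume MAIN at PC=3 (depth now 0)
Event 24 (INT 0): INT 0 arrives: push (MAIN, PC=3), enter IRQ0 at PC=0 (depth now 1)
Event 25 (EXEC): [IRQ0] PC=0: INC 3 -> ACC=-12
Event 26 (EXEC): [IRQ0] PC=1: DEC 3 -> ACC=-15
Event 27 (EXEC): [IRQ0] PC=2: DEC 3 -> ACC=-18
Event 28 (EXEC): [IRQ0] PC=3: IRET -> resume MAIN at PC=3 (depth now 0)
Event 29 (EXEC): [MAIN] PC=3: INC 1 -> ACC=-17
Event 30 (EXEC): [MAIN] PC=4: INC 5 -> ACC=-12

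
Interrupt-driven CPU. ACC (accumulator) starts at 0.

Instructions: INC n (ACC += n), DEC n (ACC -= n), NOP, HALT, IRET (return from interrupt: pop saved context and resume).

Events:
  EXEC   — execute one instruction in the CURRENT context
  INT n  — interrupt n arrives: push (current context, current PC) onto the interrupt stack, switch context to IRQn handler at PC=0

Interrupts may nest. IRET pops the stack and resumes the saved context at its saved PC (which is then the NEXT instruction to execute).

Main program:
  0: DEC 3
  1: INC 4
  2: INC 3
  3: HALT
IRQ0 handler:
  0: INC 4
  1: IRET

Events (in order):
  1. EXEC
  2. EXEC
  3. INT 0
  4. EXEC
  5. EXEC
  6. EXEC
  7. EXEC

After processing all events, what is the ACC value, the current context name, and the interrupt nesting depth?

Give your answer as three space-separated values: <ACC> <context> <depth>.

Answer: 8 MAIN 0

Derivation:
Event 1 (EXEC): [MAIN] PC=0: DEC 3 -> ACC=-3
Event 2 (EXEC): [MAIN] PC=1: INC 4 -> ACC=1
Event 3 (INT 0): INT 0 arrives: push (MAIN, PC=2), enter IRQ0 at PC=0 (depth now 1)
Event 4 (EXEC): [IRQ0] PC=0: INC 4 -> ACC=5
Event 5 (EXEC): [IRQ0] PC=1: IRET -> resume MAIN at PC=2 (depth now 0)
Event 6 (EXEC): [MAIN] PC=2: INC 3 -> ACC=8
Event 7 (EXEC): [MAIN] PC=3: HALT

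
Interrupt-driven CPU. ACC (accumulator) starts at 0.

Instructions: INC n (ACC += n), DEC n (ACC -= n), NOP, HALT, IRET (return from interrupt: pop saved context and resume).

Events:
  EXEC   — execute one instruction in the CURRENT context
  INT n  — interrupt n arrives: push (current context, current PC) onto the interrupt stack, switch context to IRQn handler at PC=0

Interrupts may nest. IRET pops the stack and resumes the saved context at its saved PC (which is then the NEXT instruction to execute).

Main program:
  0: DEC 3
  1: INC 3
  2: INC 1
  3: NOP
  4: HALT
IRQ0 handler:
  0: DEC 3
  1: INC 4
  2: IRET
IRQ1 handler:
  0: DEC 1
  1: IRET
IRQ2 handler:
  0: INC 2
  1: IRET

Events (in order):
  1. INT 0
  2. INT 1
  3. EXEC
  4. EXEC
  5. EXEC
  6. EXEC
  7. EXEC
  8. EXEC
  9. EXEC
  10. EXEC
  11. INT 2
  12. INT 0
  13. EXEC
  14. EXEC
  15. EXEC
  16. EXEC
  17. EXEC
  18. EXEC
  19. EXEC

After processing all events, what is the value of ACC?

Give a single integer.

Event 1 (INT 0): INT 0 arrives: push (MAIN, PC=0), enter IRQ0 at PC=0 (depth now 1)
Event 2 (INT 1): INT 1 arrives: push (IRQ0, PC=0), enter IRQ1 at PC=0 (depth now 2)
Event 3 (EXEC): [IRQ1] PC=0: DEC 1 -> ACC=-1
Event 4 (EXEC): [IRQ1] PC=1: IRET -> resume IRQ0 at PC=0 (depth now 1)
Event 5 (EXEC): [IRQ0] PC=0: DEC 3 -> ACC=-4
Event 6 (EXEC): [IRQ0] PC=1: INC 4 -> ACC=0
Event 7 (EXEC): [IRQ0] PC=2: IRET -> resume MAIN at PC=0 (depth now 0)
Event 8 (EXEC): [MAIN] PC=0: DEC 3 -> ACC=-3
Event 9 (EXEC): [MAIN] PC=1: INC 3 -> ACC=0
Event 10 (EXEC): [MAIN] PC=2: INC 1 -> ACC=1
Event 11 (INT 2): INT 2 arrives: push (MAIN, PC=3), enter IRQ2 at PC=0 (depth now 1)
Event 12 (INT 0): INT 0 arrives: push (IRQ2, PC=0), enter IRQ0 at PC=0 (depth now 2)
Event 13 (EXEC): [IRQ0] PC=0: DEC 3 -> ACC=-2
Event 14 (EXEC): [IRQ0] PC=1: INC 4 -> ACC=2
Event 15 (EXEC): [IRQ0] PC=2: IRET -> resume IRQ2 at PC=0 (depth now 1)
Event 16 (EXEC): [IRQ2] PC=0: INC 2 -> ACC=4
Event 17 (EXEC): [IRQ2] PC=1: IRET -> resume MAIN at PC=3 (depth now 0)
Event 18 (EXEC): [MAIN] PC=3: NOP
Event 19 (EXEC): [MAIN] PC=4: HALT

Answer: 4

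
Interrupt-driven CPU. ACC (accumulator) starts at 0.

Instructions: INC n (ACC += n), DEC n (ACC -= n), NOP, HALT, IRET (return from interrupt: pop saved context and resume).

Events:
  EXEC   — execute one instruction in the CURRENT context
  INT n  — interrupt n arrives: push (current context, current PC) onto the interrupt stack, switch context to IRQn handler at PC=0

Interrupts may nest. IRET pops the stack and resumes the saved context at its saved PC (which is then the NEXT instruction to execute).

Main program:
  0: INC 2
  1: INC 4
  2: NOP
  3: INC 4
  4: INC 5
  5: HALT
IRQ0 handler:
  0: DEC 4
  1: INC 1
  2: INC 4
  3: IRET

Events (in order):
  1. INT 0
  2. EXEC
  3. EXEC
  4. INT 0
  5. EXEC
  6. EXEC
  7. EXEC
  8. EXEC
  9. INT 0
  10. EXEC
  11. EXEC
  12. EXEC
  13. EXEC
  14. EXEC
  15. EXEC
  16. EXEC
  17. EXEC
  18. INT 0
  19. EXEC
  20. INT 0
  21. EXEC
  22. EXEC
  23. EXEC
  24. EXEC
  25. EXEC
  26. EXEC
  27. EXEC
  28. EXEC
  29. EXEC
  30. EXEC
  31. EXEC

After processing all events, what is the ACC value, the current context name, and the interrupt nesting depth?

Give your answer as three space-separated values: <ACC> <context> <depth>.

Answer: 20 MAIN 0

Derivation:
Event 1 (INT 0): INT 0 arrives: push (MAIN, PC=0), enter IRQ0 at PC=0 (depth now 1)
Event 2 (EXEC): [IRQ0] PC=0: DEC 4 -> ACC=-4
Event 3 (EXEC): [IRQ0] PC=1: INC 1 -> ACC=-3
Event 4 (INT 0): INT 0 arrives: push (IRQ0, PC=2), enter IRQ0 at PC=0 (depth now 2)
Event 5 (EXEC): [IRQ0] PC=0: DEC 4 -> ACC=-7
Event 6 (EXEC): [IRQ0] PC=1: INC 1 -> ACC=-6
Event 7 (EXEC): [IRQ0] PC=2: INC 4 -> ACC=-2
Event 8 (EXEC): [IRQ0] PC=3: IRET -> resume IRQ0 at PC=2 (depth now 1)
Event 9 (INT 0): INT 0 arrives: push (IRQ0, PC=2), enter IRQ0 at PC=0 (depth now 2)
Event 10 (EXEC): [IRQ0] PC=0: DEC 4 -> ACC=-6
Event 11 (EXEC): [IRQ0] PC=1: INC 1 -> ACC=-5
Event 12 (EXEC): [IRQ0] PC=2: INC 4 -> ACC=-1
Event 13 (EXEC): [IRQ0] PC=3: IRET -> resume IRQ0 at PC=2 (depth now 1)
Event 14 (EXEC): [IRQ0] PC=2: INC 4 -> ACC=3
Event 15 (EXEC): [IRQ0] PC=3: IRET -> resume MAIN at PC=0 (depth now 0)
Event 16 (EXEC): [MAIN] PC=0: INC 2 -> ACC=5
Event 17 (EXEC): [MAIN] PC=1: INC 4 -> ACC=9
Event 18 (INT 0): INT 0 arrives: push (MAIN, PC=2), enter IRQ0 at PC=0 (depth now 1)
Event 19 (EXEC): [IRQ0] PC=0: DEC 4 -> ACC=5
Event 20 (INT 0): INT 0 arrives: push (IRQ0, PC=1), enter IRQ0 at PC=0 (depth now 2)
Event 21 (EXEC): [IRQ0] PC=0: DEC 4 -> ACC=1
Event 22 (EXEC): [IRQ0] PC=1: INC 1 -> ACC=2
Event 23 (EXEC): [IRQ0] PC=2: INC 4 -> ACC=6
Event 24 (EXEC): [IRQ0] PC=3: IRET -> resume IRQ0 at PC=1 (depth now 1)
Event 25 (EXEC): [IRQ0] PC=1: INC 1 -> ACC=7
Event 26 (EXEC): [IRQ0] PC=2: INC 4 -> ACC=11
Event 27 (EXEC): [IRQ0] PC=3: IRET -> resume MAIN at PC=2 (depth now 0)
Event 28 (EXEC): [MAIN] PC=2: NOP
Event 29 (EXEC): [MAIN] PC=3: INC 4 -> ACC=15
Event 30 (EXEC): [MAIN] PC=4: INC 5 -> ACC=20
Event 31 (EXEC): [MAIN] PC=5: HALT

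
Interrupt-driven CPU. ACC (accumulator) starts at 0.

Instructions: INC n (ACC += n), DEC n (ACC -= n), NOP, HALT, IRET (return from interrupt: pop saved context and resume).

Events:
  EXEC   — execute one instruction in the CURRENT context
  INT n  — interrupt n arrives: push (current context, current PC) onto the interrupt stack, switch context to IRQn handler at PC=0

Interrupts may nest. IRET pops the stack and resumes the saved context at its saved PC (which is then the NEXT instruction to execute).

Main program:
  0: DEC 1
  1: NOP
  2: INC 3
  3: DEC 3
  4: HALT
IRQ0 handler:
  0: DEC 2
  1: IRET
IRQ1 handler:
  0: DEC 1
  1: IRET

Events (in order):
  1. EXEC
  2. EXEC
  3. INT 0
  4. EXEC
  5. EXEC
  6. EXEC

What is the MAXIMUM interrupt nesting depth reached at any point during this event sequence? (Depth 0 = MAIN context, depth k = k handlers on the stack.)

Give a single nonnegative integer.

Event 1 (EXEC): [MAIN] PC=0: DEC 1 -> ACC=-1 [depth=0]
Event 2 (EXEC): [MAIN] PC=1: NOP [depth=0]
Event 3 (INT 0): INT 0 arrives: push (MAIN, PC=2), enter IRQ0 at PC=0 (depth now 1) [depth=1]
Event 4 (EXEC): [IRQ0] PC=0: DEC 2 -> ACC=-3 [depth=1]
Event 5 (EXEC): [IRQ0] PC=1: IRET -> resume MAIN at PC=2 (depth now 0) [depth=0]
Event 6 (EXEC): [MAIN] PC=2: INC 3 -> ACC=0 [depth=0]
Max depth observed: 1

Answer: 1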